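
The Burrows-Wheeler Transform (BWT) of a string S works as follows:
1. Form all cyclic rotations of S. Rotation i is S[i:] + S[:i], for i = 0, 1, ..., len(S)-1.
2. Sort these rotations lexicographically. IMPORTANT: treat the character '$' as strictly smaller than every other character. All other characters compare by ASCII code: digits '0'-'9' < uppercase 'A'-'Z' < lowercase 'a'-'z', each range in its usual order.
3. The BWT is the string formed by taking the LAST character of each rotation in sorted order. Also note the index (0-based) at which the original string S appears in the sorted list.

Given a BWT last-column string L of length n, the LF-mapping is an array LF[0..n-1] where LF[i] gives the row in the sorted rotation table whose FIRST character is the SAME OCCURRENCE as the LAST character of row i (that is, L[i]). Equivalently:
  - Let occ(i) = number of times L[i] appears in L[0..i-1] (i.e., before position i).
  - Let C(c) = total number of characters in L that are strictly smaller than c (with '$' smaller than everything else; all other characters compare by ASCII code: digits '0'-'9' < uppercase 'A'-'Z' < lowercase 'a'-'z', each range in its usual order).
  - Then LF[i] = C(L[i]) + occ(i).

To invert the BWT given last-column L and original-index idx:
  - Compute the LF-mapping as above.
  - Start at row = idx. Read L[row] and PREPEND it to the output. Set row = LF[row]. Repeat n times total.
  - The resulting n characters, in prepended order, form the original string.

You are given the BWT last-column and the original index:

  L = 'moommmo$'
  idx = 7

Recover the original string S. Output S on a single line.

LF mapping: 1 5 6 2 3 4 7 0
Walk LF starting at row 7, prepending L[row]:
  step 1: row=7, L[7]='$', prepend. Next row=LF[7]=0
  step 2: row=0, L[0]='m', prepend. Next row=LF[0]=1
  step 3: row=1, L[1]='o', prepend. Next row=LF[1]=5
  step 4: row=5, L[5]='m', prepend. Next row=LF[5]=4
  step 5: row=4, L[4]='m', prepend. Next row=LF[4]=3
  step 6: row=3, L[3]='m', prepend. Next row=LF[3]=2
  step 7: row=2, L[2]='o', prepend. Next row=LF[2]=6
  step 8: row=6, L[6]='o', prepend. Next row=LF[6]=7
Reversed output: oommmom$

Answer: oommmom$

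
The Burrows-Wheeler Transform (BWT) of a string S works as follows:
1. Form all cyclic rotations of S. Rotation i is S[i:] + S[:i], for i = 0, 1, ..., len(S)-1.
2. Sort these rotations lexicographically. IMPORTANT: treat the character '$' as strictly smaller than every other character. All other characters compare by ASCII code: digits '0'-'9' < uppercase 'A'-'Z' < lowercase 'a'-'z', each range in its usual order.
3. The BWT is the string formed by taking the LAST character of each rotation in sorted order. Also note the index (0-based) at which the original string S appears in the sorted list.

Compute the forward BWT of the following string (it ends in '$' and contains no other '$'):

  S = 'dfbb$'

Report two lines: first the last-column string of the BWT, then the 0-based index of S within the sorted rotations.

All 5 rotations (rotation i = S[i:]+S[:i]):
  rot[0] = dfbb$
  rot[1] = fbb$d
  rot[2] = bb$df
  rot[3] = b$dfb
  rot[4] = $dfbb
Sorted (with $ < everything):
  sorted[0] = $dfbb  (last char: 'b')
  sorted[1] = b$dfb  (last char: 'b')
  sorted[2] = bb$df  (last char: 'f')
  sorted[3] = dfbb$  (last char: '$')
  sorted[4] = fbb$d  (last char: 'd')
Last column: bbf$d
Original string S is at sorted index 3

Answer: bbf$d
3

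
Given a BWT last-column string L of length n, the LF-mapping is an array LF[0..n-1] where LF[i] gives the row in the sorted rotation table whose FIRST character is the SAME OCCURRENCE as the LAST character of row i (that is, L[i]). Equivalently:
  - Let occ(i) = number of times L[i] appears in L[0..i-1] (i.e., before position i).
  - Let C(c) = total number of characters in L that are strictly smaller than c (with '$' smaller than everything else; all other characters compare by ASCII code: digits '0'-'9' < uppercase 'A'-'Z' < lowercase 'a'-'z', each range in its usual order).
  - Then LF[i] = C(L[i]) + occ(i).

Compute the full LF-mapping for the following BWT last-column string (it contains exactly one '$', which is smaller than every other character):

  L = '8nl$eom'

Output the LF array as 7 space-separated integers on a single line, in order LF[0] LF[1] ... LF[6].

Answer: 1 5 3 0 2 6 4

Derivation:
Char counts: '$':1, '8':1, 'e':1, 'l':1, 'm':1, 'n':1, 'o':1
C (first-col start): C('$')=0, C('8')=1, C('e')=2, C('l')=3, C('m')=4, C('n')=5, C('o')=6
L[0]='8': occ=0, LF[0]=C('8')+0=1+0=1
L[1]='n': occ=0, LF[1]=C('n')+0=5+0=5
L[2]='l': occ=0, LF[2]=C('l')+0=3+0=3
L[3]='$': occ=0, LF[3]=C('$')+0=0+0=0
L[4]='e': occ=0, LF[4]=C('e')+0=2+0=2
L[5]='o': occ=0, LF[5]=C('o')+0=6+0=6
L[6]='m': occ=0, LF[6]=C('m')+0=4+0=4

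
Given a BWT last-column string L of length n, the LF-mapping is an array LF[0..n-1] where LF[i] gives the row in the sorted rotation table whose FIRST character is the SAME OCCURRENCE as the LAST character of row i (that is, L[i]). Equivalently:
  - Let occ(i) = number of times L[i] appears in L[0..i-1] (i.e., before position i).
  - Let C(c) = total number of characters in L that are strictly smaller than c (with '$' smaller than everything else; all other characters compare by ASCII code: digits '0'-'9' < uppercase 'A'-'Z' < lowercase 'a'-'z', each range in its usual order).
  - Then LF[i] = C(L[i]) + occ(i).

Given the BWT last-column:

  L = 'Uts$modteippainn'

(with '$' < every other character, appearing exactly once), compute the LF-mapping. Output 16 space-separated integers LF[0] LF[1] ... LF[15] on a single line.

Char counts: '$':1, 'U':1, 'a':1, 'd':1, 'e':1, 'i':2, 'm':1, 'n':2, 'o':1, 'p':2, 's':1, 't':2
C (first-col start): C('$')=0, C('U')=1, C('a')=2, C('d')=3, C('e')=4, C('i')=5, C('m')=7, C('n')=8, C('o')=10, C('p')=11, C('s')=13, C('t')=14
L[0]='U': occ=0, LF[0]=C('U')+0=1+0=1
L[1]='t': occ=0, LF[1]=C('t')+0=14+0=14
L[2]='s': occ=0, LF[2]=C('s')+0=13+0=13
L[3]='$': occ=0, LF[3]=C('$')+0=0+0=0
L[4]='m': occ=0, LF[4]=C('m')+0=7+0=7
L[5]='o': occ=0, LF[5]=C('o')+0=10+0=10
L[6]='d': occ=0, LF[6]=C('d')+0=3+0=3
L[7]='t': occ=1, LF[7]=C('t')+1=14+1=15
L[8]='e': occ=0, LF[8]=C('e')+0=4+0=4
L[9]='i': occ=0, LF[9]=C('i')+0=5+0=5
L[10]='p': occ=0, LF[10]=C('p')+0=11+0=11
L[11]='p': occ=1, LF[11]=C('p')+1=11+1=12
L[12]='a': occ=0, LF[12]=C('a')+0=2+0=2
L[13]='i': occ=1, LF[13]=C('i')+1=5+1=6
L[14]='n': occ=0, LF[14]=C('n')+0=8+0=8
L[15]='n': occ=1, LF[15]=C('n')+1=8+1=9

Answer: 1 14 13 0 7 10 3 15 4 5 11 12 2 6 8 9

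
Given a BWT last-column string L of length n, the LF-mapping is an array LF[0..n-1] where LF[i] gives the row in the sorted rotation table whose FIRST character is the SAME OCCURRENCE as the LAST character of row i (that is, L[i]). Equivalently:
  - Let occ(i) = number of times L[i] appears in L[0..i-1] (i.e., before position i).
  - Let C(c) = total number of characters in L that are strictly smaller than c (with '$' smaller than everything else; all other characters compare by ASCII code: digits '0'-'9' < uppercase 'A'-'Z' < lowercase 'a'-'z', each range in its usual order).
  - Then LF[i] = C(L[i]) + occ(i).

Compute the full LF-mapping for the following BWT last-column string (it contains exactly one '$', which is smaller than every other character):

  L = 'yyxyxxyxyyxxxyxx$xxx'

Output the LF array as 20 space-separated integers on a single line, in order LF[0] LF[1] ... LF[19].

Answer: 13 14 1 15 2 3 16 4 17 18 5 6 7 19 8 9 0 10 11 12

Derivation:
Char counts: '$':1, 'x':12, 'y':7
C (first-col start): C('$')=0, C('x')=1, C('y')=13
L[0]='y': occ=0, LF[0]=C('y')+0=13+0=13
L[1]='y': occ=1, LF[1]=C('y')+1=13+1=14
L[2]='x': occ=0, LF[2]=C('x')+0=1+0=1
L[3]='y': occ=2, LF[3]=C('y')+2=13+2=15
L[4]='x': occ=1, LF[4]=C('x')+1=1+1=2
L[5]='x': occ=2, LF[5]=C('x')+2=1+2=3
L[6]='y': occ=3, LF[6]=C('y')+3=13+3=16
L[7]='x': occ=3, LF[7]=C('x')+3=1+3=4
L[8]='y': occ=4, LF[8]=C('y')+4=13+4=17
L[9]='y': occ=5, LF[9]=C('y')+5=13+5=18
L[10]='x': occ=4, LF[10]=C('x')+4=1+4=5
L[11]='x': occ=5, LF[11]=C('x')+5=1+5=6
L[12]='x': occ=6, LF[12]=C('x')+6=1+6=7
L[13]='y': occ=6, LF[13]=C('y')+6=13+6=19
L[14]='x': occ=7, LF[14]=C('x')+7=1+7=8
L[15]='x': occ=8, LF[15]=C('x')+8=1+8=9
L[16]='$': occ=0, LF[16]=C('$')+0=0+0=0
L[17]='x': occ=9, LF[17]=C('x')+9=1+9=10
L[18]='x': occ=10, LF[18]=C('x')+10=1+10=11
L[19]='x': occ=11, LF[19]=C('x')+11=1+11=12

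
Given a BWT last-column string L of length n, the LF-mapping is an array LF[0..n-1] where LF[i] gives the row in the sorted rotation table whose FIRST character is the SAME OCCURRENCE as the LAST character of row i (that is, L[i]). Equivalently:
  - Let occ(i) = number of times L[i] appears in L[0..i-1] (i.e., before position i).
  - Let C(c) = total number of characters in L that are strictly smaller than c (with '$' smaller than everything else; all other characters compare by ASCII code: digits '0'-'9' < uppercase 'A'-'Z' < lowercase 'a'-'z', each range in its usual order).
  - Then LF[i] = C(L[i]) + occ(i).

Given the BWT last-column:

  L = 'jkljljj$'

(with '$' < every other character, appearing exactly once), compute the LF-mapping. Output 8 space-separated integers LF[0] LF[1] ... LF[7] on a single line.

Answer: 1 5 6 2 7 3 4 0

Derivation:
Char counts: '$':1, 'j':4, 'k':1, 'l':2
C (first-col start): C('$')=0, C('j')=1, C('k')=5, C('l')=6
L[0]='j': occ=0, LF[0]=C('j')+0=1+0=1
L[1]='k': occ=0, LF[1]=C('k')+0=5+0=5
L[2]='l': occ=0, LF[2]=C('l')+0=6+0=6
L[3]='j': occ=1, LF[3]=C('j')+1=1+1=2
L[4]='l': occ=1, LF[4]=C('l')+1=6+1=7
L[5]='j': occ=2, LF[5]=C('j')+2=1+2=3
L[6]='j': occ=3, LF[6]=C('j')+3=1+3=4
L[7]='$': occ=0, LF[7]=C('$')+0=0+0=0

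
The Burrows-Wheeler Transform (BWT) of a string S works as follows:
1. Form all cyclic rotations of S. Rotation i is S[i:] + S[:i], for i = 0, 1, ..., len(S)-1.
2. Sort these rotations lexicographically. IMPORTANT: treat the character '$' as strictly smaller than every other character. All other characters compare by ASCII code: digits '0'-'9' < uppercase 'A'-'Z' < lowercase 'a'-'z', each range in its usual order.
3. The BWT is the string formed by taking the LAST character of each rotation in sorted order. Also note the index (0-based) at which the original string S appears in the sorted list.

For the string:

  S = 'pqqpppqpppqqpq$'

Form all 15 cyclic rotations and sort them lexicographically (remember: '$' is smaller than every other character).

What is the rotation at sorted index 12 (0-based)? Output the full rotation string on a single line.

All 15 rotations (rotation i = S[i:]+S[:i]):
  rot[0] = pqqpppqpppqqpq$
  rot[1] = qqpppqpppqqpq$p
  rot[2] = qpppqpppqqpq$pq
  rot[3] = pppqpppqqpq$pqq
  rot[4] = ppqpppqqpq$pqqp
  rot[5] = pqpppqqpq$pqqpp
  rot[6] = qpppqqpq$pqqppp
  rot[7] = pppqqpq$pqqpppq
  rot[8] = ppqqpq$pqqpppqp
  rot[9] = pqqpq$pqqpppqpp
  rot[10] = qqpq$pqqpppqppp
  rot[11] = qpq$pqqpppqpppq
  rot[12] = pq$pqqpppqpppqq
  rot[13] = q$pqqpppqpppqqp
  rot[14] = $pqqpppqpppqqpq
Sorted (with $ < everything):
  sorted[0] = $pqqpppqpppqqpq
  sorted[1] = pppqpppqqpq$pqq
  sorted[2] = pppqqpq$pqqpppq
  sorted[3] = ppqpppqqpq$pqqp
  sorted[4] = ppqqpq$pqqpppqp
  sorted[5] = pq$pqqpppqpppqq
  sorted[6] = pqpppqqpq$pqqpp
  sorted[7] = pqqpppqpppqqpq$
  sorted[8] = pqqpq$pqqpppqpp
  sorted[9] = q$pqqpppqpppqqp
  sorted[10] = qpppqpppqqpq$pq
  sorted[11] = qpppqqpq$pqqppp
  sorted[12] = qpq$pqqpppqpppq
  sorted[13] = qqpppqpppqqpq$p
  sorted[14] = qqpq$pqqpppqppp
sorted[12] = qpq$pqqpppqpppq

Answer: qpq$pqqpppqpppq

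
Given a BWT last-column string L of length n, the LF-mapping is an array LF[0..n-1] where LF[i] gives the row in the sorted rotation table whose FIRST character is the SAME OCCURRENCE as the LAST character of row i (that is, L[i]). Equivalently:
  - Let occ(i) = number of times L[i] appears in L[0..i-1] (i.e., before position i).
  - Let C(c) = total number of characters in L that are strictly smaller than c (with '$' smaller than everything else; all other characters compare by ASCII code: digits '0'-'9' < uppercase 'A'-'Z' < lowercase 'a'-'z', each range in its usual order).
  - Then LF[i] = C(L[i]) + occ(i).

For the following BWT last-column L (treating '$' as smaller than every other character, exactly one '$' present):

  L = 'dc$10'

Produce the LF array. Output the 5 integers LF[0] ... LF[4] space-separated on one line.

Answer: 4 3 0 2 1

Derivation:
Char counts: '$':1, '0':1, '1':1, 'c':1, 'd':1
C (first-col start): C('$')=0, C('0')=1, C('1')=2, C('c')=3, C('d')=4
L[0]='d': occ=0, LF[0]=C('d')+0=4+0=4
L[1]='c': occ=0, LF[1]=C('c')+0=3+0=3
L[2]='$': occ=0, LF[2]=C('$')+0=0+0=0
L[3]='1': occ=0, LF[3]=C('1')+0=2+0=2
L[4]='0': occ=0, LF[4]=C('0')+0=1+0=1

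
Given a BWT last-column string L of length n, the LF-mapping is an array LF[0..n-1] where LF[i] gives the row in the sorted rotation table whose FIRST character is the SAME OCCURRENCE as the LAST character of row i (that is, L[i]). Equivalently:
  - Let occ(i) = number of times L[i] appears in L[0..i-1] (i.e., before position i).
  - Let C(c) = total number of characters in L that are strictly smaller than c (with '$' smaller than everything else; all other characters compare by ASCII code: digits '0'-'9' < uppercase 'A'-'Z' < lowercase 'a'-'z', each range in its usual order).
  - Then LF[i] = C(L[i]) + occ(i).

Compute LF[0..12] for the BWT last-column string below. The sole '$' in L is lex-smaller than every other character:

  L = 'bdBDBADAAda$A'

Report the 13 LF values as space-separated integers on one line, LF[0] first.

Char counts: '$':1, 'A':4, 'B':2, 'D':2, 'a':1, 'b':1, 'd':2
C (first-col start): C('$')=0, C('A')=1, C('B')=5, C('D')=7, C('a')=9, C('b')=10, C('d')=11
L[0]='b': occ=0, LF[0]=C('b')+0=10+0=10
L[1]='d': occ=0, LF[1]=C('d')+0=11+0=11
L[2]='B': occ=0, LF[2]=C('B')+0=5+0=5
L[3]='D': occ=0, LF[3]=C('D')+0=7+0=7
L[4]='B': occ=1, LF[4]=C('B')+1=5+1=6
L[5]='A': occ=0, LF[5]=C('A')+0=1+0=1
L[6]='D': occ=1, LF[6]=C('D')+1=7+1=8
L[7]='A': occ=1, LF[7]=C('A')+1=1+1=2
L[8]='A': occ=2, LF[8]=C('A')+2=1+2=3
L[9]='d': occ=1, LF[9]=C('d')+1=11+1=12
L[10]='a': occ=0, LF[10]=C('a')+0=9+0=9
L[11]='$': occ=0, LF[11]=C('$')+0=0+0=0
L[12]='A': occ=3, LF[12]=C('A')+3=1+3=4

Answer: 10 11 5 7 6 1 8 2 3 12 9 0 4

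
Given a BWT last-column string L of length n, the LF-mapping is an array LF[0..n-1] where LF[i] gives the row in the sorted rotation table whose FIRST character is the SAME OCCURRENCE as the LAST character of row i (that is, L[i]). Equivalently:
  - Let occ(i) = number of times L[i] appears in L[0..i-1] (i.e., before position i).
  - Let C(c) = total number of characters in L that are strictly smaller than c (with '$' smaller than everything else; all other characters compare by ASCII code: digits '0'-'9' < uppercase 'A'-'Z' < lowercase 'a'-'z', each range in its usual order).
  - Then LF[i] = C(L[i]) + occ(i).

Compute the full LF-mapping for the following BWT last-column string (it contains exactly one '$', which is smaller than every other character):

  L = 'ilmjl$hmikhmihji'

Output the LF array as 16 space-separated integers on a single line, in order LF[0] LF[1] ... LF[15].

Char counts: '$':1, 'h':3, 'i':4, 'j':2, 'k':1, 'l':2, 'm':3
C (first-col start): C('$')=0, C('h')=1, C('i')=4, C('j')=8, C('k')=10, C('l')=11, C('m')=13
L[0]='i': occ=0, LF[0]=C('i')+0=4+0=4
L[1]='l': occ=0, LF[1]=C('l')+0=11+0=11
L[2]='m': occ=0, LF[2]=C('m')+0=13+0=13
L[3]='j': occ=0, LF[3]=C('j')+0=8+0=8
L[4]='l': occ=1, LF[4]=C('l')+1=11+1=12
L[5]='$': occ=0, LF[5]=C('$')+0=0+0=0
L[6]='h': occ=0, LF[6]=C('h')+0=1+0=1
L[7]='m': occ=1, LF[7]=C('m')+1=13+1=14
L[8]='i': occ=1, LF[8]=C('i')+1=4+1=5
L[9]='k': occ=0, LF[9]=C('k')+0=10+0=10
L[10]='h': occ=1, LF[10]=C('h')+1=1+1=2
L[11]='m': occ=2, LF[11]=C('m')+2=13+2=15
L[12]='i': occ=2, LF[12]=C('i')+2=4+2=6
L[13]='h': occ=2, LF[13]=C('h')+2=1+2=3
L[14]='j': occ=1, LF[14]=C('j')+1=8+1=9
L[15]='i': occ=3, LF[15]=C('i')+3=4+3=7

Answer: 4 11 13 8 12 0 1 14 5 10 2 15 6 3 9 7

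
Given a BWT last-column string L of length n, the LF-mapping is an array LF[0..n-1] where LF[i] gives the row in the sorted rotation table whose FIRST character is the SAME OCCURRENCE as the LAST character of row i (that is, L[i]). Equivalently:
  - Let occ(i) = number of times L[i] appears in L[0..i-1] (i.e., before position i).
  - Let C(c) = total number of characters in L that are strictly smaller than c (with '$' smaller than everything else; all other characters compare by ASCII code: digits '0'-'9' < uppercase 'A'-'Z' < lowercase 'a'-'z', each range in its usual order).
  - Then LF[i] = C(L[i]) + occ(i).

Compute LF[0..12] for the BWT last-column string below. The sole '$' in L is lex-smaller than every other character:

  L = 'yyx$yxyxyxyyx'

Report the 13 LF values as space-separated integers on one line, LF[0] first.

Char counts: '$':1, 'x':5, 'y':7
C (first-col start): C('$')=0, C('x')=1, C('y')=6
L[0]='y': occ=0, LF[0]=C('y')+0=6+0=6
L[1]='y': occ=1, LF[1]=C('y')+1=6+1=7
L[2]='x': occ=0, LF[2]=C('x')+0=1+0=1
L[3]='$': occ=0, LF[3]=C('$')+0=0+0=0
L[4]='y': occ=2, LF[4]=C('y')+2=6+2=8
L[5]='x': occ=1, LF[5]=C('x')+1=1+1=2
L[6]='y': occ=3, LF[6]=C('y')+3=6+3=9
L[7]='x': occ=2, LF[7]=C('x')+2=1+2=3
L[8]='y': occ=4, LF[8]=C('y')+4=6+4=10
L[9]='x': occ=3, LF[9]=C('x')+3=1+3=4
L[10]='y': occ=5, LF[10]=C('y')+5=6+5=11
L[11]='y': occ=6, LF[11]=C('y')+6=6+6=12
L[12]='x': occ=4, LF[12]=C('x')+4=1+4=5

Answer: 6 7 1 0 8 2 9 3 10 4 11 12 5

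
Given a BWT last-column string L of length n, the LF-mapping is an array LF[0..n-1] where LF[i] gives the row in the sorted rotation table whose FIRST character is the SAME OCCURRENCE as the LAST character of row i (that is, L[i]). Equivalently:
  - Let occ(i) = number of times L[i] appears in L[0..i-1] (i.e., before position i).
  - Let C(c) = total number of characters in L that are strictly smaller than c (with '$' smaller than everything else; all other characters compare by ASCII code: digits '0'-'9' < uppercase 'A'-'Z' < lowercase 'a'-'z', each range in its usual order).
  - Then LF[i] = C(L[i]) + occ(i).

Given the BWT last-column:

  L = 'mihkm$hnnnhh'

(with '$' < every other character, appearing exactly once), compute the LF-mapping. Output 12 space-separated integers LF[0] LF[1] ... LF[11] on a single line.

Answer: 7 5 1 6 8 0 2 9 10 11 3 4

Derivation:
Char counts: '$':1, 'h':4, 'i':1, 'k':1, 'm':2, 'n':3
C (first-col start): C('$')=0, C('h')=1, C('i')=5, C('k')=6, C('m')=7, C('n')=9
L[0]='m': occ=0, LF[0]=C('m')+0=7+0=7
L[1]='i': occ=0, LF[1]=C('i')+0=5+0=5
L[2]='h': occ=0, LF[2]=C('h')+0=1+0=1
L[3]='k': occ=0, LF[3]=C('k')+0=6+0=6
L[4]='m': occ=1, LF[4]=C('m')+1=7+1=8
L[5]='$': occ=0, LF[5]=C('$')+0=0+0=0
L[6]='h': occ=1, LF[6]=C('h')+1=1+1=2
L[7]='n': occ=0, LF[7]=C('n')+0=9+0=9
L[8]='n': occ=1, LF[8]=C('n')+1=9+1=10
L[9]='n': occ=2, LF[9]=C('n')+2=9+2=11
L[10]='h': occ=2, LF[10]=C('h')+2=1+2=3
L[11]='h': occ=3, LF[11]=C('h')+3=1+3=4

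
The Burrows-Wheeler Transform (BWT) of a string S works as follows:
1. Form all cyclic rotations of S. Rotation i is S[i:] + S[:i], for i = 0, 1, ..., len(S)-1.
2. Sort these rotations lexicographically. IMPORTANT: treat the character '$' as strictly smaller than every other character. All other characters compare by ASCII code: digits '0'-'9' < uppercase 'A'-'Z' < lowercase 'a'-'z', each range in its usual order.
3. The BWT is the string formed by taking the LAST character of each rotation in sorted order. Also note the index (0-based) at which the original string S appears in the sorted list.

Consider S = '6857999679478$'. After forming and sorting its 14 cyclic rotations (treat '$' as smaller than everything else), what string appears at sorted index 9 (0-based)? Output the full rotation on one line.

All 14 rotations (rotation i = S[i:]+S[:i]):
  rot[0] = 6857999679478$
  rot[1] = 857999679478$6
  rot[2] = 57999679478$68
  rot[3] = 7999679478$685
  rot[4] = 999679478$6857
  rot[5] = 99679478$68579
  rot[6] = 9679478$685799
  rot[7] = 679478$6857999
  rot[8] = 79478$68579996
  rot[9] = 9478$685799967
  rot[10] = 478$6857999679
  rot[11] = 78$68579996794
  rot[12] = 8$685799967947
  rot[13] = $6857999679478
Sorted (with $ < everything):
  sorted[0] = $6857999679478
  sorted[1] = 478$6857999679
  sorted[2] = 57999679478$68
  sorted[3] = 679478$6857999
  sorted[4] = 6857999679478$
  sorted[5] = 78$68579996794
  sorted[6] = 79478$68579996
  sorted[7] = 7999679478$685
  sorted[8] = 8$685799967947
  sorted[9] = 857999679478$6
  sorted[10] = 9478$685799967
  sorted[11] = 9679478$685799
  sorted[12] = 99679478$68579
  sorted[13] = 999679478$6857
sorted[9] = 857999679478$6

Answer: 857999679478$6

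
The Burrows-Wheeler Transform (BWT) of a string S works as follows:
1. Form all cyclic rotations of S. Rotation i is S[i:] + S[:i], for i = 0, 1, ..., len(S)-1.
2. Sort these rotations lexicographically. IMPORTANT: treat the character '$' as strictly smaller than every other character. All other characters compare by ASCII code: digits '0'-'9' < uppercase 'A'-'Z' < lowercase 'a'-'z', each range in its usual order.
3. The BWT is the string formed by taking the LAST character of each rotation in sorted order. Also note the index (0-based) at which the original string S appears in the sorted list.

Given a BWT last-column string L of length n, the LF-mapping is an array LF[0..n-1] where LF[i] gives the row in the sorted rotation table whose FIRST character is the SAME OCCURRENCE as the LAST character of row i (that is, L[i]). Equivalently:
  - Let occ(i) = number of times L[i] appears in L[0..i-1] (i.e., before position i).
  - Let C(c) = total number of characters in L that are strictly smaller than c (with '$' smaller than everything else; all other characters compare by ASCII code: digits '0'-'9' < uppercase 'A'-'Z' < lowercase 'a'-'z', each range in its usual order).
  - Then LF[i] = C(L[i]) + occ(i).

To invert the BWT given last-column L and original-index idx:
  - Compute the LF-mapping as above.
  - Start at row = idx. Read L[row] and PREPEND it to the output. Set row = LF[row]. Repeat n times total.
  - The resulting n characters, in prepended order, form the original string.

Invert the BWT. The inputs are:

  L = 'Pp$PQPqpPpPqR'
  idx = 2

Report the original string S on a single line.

LF mapping: 1 8 0 2 6 3 11 9 4 10 5 12 7
Walk LF starting at row 2, prepending L[row]:
  step 1: row=2, L[2]='$', prepend. Next row=LF[2]=0
  step 2: row=0, L[0]='P', prepend. Next row=LF[0]=1
  step 3: row=1, L[1]='p', prepend. Next row=LF[1]=8
  step 4: row=8, L[8]='P', prepend. Next row=LF[8]=4
  step 5: row=4, L[4]='Q', prepend. Next row=LF[4]=6
  step 6: row=6, L[6]='q', prepend. Next row=LF[6]=11
  step 7: row=11, L[11]='q', prepend. Next row=LF[11]=12
  step 8: row=12, L[12]='R', prepend. Next row=LF[12]=7
  step 9: row=7, L[7]='p', prepend. Next row=LF[7]=9
  step 10: row=9, L[9]='p', prepend. Next row=LF[9]=10
  step 11: row=10, L[10]='P', prepend. Next row=LF[10]=5
  step 12: row=5, L[5]='P', prepend. Next row=LF[5]=3
  step 13: row=3, L[3]='P', prepend. Next row=LF[3]=2
Reversed output: PPPppRqqQPpP$

Answer: PPPppRqqQPpP$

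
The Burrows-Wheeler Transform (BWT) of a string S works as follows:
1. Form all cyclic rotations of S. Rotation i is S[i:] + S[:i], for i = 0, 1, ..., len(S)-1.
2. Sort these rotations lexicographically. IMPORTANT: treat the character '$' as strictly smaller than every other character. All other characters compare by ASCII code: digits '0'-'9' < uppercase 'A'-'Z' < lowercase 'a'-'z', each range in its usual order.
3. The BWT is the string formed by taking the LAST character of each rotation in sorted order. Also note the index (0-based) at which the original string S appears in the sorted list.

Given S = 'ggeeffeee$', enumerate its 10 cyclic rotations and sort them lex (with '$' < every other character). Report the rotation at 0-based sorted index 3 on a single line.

Answer: eee$ggeeff

Derivation:
All 10 rotations (rotation i = S[i:]+S[:i]):
  rot[0] = ggeeffeee$
  rot[1] = geeffeee$g
  rot[2] = eeffeee$gg
  rot[3] = effeee$gge
  rot[4] = ffeee$ggee
  rot[5] = feee$ggeef
  rot[6] = eee$ggeeff
  rot[7] = ee$ggeeffe
  rot[8] = e$ggeeffee
  rot[9] = $ggeeffeee
Sorted (with $ < everything):
  sorted[0] = $ggeeffeee
  sorted[1] = e$ggeeffee
  sorted[2] = ee$ggeeffe
  sorted[3] = eee$ggeeff
  sorted[4] = eeffeee$gg
  sorted[5] = effeee$gge
  sorted[6] = feee$ggeef
  sorted[7] = ffeee$ggee
  sorted[8] = geeffeee$g
  sorted[9] = ggeeffeee$
sorted[3] = eee$ggeeff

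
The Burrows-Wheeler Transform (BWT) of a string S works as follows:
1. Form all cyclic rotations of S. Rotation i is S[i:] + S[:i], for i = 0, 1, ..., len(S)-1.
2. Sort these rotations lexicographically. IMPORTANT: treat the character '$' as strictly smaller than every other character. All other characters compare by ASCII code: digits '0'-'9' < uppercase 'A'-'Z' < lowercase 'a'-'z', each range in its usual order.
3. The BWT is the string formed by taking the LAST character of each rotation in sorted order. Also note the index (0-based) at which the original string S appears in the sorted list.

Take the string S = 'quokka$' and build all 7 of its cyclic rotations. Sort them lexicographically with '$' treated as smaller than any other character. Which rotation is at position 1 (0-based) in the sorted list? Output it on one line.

Answer: a$quokk

Derivation:
All 7 rotations (rotation i = S[i:]+S[:i]):
  rot[0] = quokka$
  rot[1] = uokka$q
  rot[2] = okka$qu
  rot[3] = kka$quo
  rot[4] = ka$quok
  rot[5] = a$quokk
  rot[6] = $quokka
Sorted (with $ < everything):
  sorted[0] = $quokka
  sorted[1] = a$quokk
  sorted[2] = ka$quok
  sorted[3] = kka$quo
  sorted[4] = okka$qu
  sorted[5] = quokka$
  sorted[6] = uokka$q
sorted[1] = a$quokk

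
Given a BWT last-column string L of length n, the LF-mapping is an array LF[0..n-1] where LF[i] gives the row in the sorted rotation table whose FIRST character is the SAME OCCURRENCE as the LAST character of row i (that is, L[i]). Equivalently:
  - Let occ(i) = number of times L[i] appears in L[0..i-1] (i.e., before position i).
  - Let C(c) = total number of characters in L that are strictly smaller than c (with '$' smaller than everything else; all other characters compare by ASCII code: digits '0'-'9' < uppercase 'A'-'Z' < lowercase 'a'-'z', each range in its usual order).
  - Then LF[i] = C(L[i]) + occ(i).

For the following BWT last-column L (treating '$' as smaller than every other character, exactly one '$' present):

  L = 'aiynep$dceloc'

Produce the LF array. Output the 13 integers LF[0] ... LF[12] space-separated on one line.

Char counts: '$':1, 'a':1, 'c':2, 'd':1, 'e':2, 'i':1, 'l':1, 'n':1, 'o':1, 'p':1, 'y':1
C (first-col start): C('$')=0, C('a')=1, C('c')=2, C('d')=4, C('e')=5, C('i')=7, C('l')=8, C('n')=9, C('o')=10, C('p')=11, C('y')=12
L[0]='a': occ=0, LF[0]=C('a')+0=1+0=1
L[1]='i': occ=0, LF[1]=C('i')+0=7+0=7
L[2]='y': occ=0, LF[2]=C('y')+0=12+0=12
L[3]='n': occ=0, LF[3]=C('n')+0=9+0=9
L[4]='e': occ=0, LF[4]=C('e')+0=5+0=5
L[5]='p': occ=0, LF[5]=C('p')+0=11+0=11
L[6]='$': occ=0, LF[6]=C('$')+0=0+0=0
L[7]='d': occ=0, LF[7]=C('d')+0=4+0=4
L[8]='c': occ=0, LF[8]=C('c')+0=2+0=2
L[9]='e': occ=1, LF[9]=C('e')+1=5+1=6
L[10]='l': occ=0, LF[10]=C('l')+0=8+0=8
L[11]='o': occ=0, LF[11]=C('o')+0=10+0=10
L[12]='c': occ=1, LF[12]=C('c')+1=2+1=3

Answer: 1 7 12 9 5 11 0 4 2 6 8 10 3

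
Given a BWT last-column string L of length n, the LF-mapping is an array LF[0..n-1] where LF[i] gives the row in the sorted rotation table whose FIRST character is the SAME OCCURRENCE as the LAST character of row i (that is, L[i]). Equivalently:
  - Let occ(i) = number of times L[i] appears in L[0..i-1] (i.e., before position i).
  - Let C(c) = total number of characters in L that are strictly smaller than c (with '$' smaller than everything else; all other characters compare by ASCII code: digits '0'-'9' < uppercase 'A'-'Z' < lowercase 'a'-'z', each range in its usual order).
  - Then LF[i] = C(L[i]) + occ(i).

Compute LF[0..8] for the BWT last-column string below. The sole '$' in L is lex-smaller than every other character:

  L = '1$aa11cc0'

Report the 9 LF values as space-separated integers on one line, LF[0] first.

Char counts: '$':1, '0':1, '1':3, 'a':2, 'c':2
C (first-col start): C('$')=0, C('0')=1, C('1')=2, C('a')=5, C('c')=7
L[0]='1': occ=0, LF[0]=C('1')+0=2+0=2
L[1]='$': occ=0, LF[1]=C('$')+0=0+0=0
L[2]='a': occ=0, LF[2]=C('a')+0=5+0=5
L[3]='a': occ=1, LF[3]=C('a')+1=5+1=6
L[4]='1': occ=1, LF[4]=C('1')+1=2+1=3
L[5]='1': occ=2, LF[5]=C('1')+2=2+2=4
L[6]='c': occ=0, LF[6]=C('c')+0=7+0=7
L[7]='c': occ=1, LF[7]=C('c')+1=7+1=8
L[8]='0': occ=0, LF[8]=C('0')+0=1+0=1

Answer: 2 0 5 6 3 4 7 8 1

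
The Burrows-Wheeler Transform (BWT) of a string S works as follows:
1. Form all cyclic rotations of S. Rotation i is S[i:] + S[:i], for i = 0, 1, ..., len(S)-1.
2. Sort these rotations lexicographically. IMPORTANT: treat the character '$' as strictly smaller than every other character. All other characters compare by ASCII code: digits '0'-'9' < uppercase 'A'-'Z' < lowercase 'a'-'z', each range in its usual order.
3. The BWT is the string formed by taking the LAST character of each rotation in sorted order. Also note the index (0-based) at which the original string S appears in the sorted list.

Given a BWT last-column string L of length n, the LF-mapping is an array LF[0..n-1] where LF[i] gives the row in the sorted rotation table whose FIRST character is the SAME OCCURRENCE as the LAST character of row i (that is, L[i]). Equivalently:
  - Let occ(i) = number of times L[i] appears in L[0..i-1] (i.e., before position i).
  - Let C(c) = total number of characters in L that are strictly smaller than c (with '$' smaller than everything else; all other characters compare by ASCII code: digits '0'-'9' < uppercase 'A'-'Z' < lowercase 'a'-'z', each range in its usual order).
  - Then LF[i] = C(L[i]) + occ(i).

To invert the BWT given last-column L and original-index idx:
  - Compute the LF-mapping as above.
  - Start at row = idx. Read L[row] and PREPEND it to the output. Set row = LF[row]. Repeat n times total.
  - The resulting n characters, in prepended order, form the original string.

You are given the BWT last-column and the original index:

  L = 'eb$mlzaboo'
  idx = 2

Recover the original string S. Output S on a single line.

Answer: bamboozle$

Derivation:
LF mapping: 4 2 0 6 5 9 1 3 7 8
Walk LF starting at row 2, prepending L[row]:
  step 1: row=2, L[2]='$', prepend. Next row=LF[2]=0
  step 2: row=0, L[0]='e', prepend. Next row=LF[0]=4
  step 3: row=4, L[4]='l', prepend. Next row=LF[4]=5
  step 4: row=5, L[5]='z', prepend. Next row=LF[5]=9
  step 5: row=9, L[9]='o', prepend. Next row=LF[9]=8
  step 6: row=8, L[8]='o', prepend. Next row=LF[8]=7
  step 7: row=7, L[7]='b', prepend. Next row=LF[7]=3
  step 8: row=3, L[3]='m', prepend. Next row=LF[3]=6
  step 9: row=6, L[6]='a', prepend. Next row=LF[6]=1
  step 10: row=1, L[1]='b', prepend. Next row=LF[1]=2
Reversed output: bamboozle$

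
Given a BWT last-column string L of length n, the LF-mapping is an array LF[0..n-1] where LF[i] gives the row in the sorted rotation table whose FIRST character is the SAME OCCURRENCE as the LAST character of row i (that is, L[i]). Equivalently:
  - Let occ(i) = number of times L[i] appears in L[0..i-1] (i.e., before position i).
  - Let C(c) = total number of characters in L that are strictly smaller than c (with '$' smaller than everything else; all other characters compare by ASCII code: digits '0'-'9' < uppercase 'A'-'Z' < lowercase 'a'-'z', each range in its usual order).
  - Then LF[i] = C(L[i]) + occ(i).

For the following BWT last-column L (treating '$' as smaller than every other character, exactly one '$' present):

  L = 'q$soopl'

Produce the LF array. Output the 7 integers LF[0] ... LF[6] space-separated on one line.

Answer: 5 0 6 2 3 4 1

Derivation:
Char counts: '$':1, 'l':1, 'o':2, 'p':1, 'q':1, 's':1
C (first-col start): C('$')=0, C('l')=1, C('o')=2, C('p')=4, C('q')=5, C('s')=6
L[0]='q': occ=0, LF[0]=C('q')+0=5+0=5
L[1]='$': occ=0, LF[1]=C('$')+0=0+0=0
L[2]='s': occ=0, LF[2]=C('s')+0=6+0=6
L[3]='o': occ=0, LF[3]=C('o')+0=2+0=2
L[4]='o': occ=1, LF[4]=C('o')+1=2+1=3
L[5]='p': occ=0, LF[5]=C('p')+0=4+0=4
L[6]='l': occ=0, LF[6]=C('l')+0=1+0=1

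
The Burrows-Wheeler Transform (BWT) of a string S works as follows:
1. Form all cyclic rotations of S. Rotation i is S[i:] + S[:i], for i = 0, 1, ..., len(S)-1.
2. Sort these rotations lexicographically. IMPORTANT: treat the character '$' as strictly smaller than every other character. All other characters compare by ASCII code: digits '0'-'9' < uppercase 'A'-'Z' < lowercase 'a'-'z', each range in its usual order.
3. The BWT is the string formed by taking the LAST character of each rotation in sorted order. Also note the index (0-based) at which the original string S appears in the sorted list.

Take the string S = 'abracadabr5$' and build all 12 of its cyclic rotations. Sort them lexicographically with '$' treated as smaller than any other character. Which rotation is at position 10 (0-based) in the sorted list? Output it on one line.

All 12 rotations (rotation i = S[i:]+S[:i]):
  rot[0] = abracadabr5$
  rot[1] = bracadabr5$a
  rot[2] = racadabr5$ab
  rot[3] = acadabr5$abr
  rot[4] = cadabr5$abra
  rot[5] = adabr5$abrac
  rot[6] = dabr5$abraca
  rot[7] = abr5$abracad
  rot[8] = br5$abracada
  rot[9] = r5$abracadab
  rot[10] = 5$abracadabr
  rot[11] = $abracadabr5
Sorted (with $ < everything):
  sorted[0] = $abracadabr5
  sorted[1] = 5$abracadabr
  sorted[2] = abr5$abracad
  sorted[3] = abracadabr5$
  sorted[4] = acadabr5$abr
  sorted[5] = adabr5$abrac
  sorted[6] = br5$abracada
  sorted[7] = bracadabr5$a
  sorted[8] = cadabr5$abra
  sorted[9] = dabr5$abraca
  sorted[10] = r5$abracadab
  sorted[11] = racadabr5$ab
sorted[10] = r5$abracadab

Answer: r5$abracadab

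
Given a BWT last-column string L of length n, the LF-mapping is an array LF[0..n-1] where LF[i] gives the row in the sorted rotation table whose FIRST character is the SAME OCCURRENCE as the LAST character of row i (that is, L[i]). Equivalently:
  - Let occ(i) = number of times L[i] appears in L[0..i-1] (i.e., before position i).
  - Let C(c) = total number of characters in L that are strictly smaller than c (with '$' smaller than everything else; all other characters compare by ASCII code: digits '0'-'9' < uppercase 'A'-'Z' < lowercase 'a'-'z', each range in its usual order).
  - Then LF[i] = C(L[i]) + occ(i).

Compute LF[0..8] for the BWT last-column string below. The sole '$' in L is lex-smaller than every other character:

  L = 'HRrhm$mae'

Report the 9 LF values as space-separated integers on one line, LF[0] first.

Char counts: '$':1, 'H':1, 'R':1, 'a':1, 'e':1, 'h':1, 'm':2, 'r':1
C (first-col start): C('$')=0, C('H')=1, C('R')=2, C('a')=3, C('e')=4, C('h')=5, C('m')=6, C('r')=8
L[0]='H': occ=0, LF[0]=C('H')+0=1+0=1
L[1]='R': occ=0, LF[1]=C('R')+0=2+0=2
L[2]='r': occ=0, LF[2]=C('r')+0=8+0=8
L[3]='h': occ=0, LF[3]=C('h')+0=5+0=5
L[4]='m': occ=0, LF[4]=C('m')+0=6+0=6
L[5]='$': occ=0, LF[5]=C('$')+0=0+0=0
L[6]='m': occ=1, LF[6]=C('m')+1=6+1=7
L[7]='a': occ=0, LF[7]=C('a')+0=3+0=3
L[8]='e': occ=0, LF[8]=C('e')+0=4+0=4

Answer: 1 2 8 5 6 0 7 3 4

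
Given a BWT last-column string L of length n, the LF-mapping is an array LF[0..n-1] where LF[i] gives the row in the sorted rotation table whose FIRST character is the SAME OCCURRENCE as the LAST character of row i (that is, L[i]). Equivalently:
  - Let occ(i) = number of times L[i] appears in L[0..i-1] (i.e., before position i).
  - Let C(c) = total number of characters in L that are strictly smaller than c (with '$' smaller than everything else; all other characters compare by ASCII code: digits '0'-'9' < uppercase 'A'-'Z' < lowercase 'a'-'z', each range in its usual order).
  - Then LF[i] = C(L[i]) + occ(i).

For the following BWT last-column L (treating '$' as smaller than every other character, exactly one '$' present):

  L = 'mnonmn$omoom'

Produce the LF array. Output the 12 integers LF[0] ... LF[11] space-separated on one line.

Char counts: '$':1, 'm':4, 'n':3, 'o':4
C (first-col start): C('$')=0, C('m')=1, C('n')=5, C('o')=8
L[0]='m': occ=0, LF[0]=C('m')+0=1+0=1
L[1]='n': occ=0, LF[1]=C('n')+0=5+0=5
L[2]='o': occ=0, LF[2]=C('o')+0=8+0=8
L[3]='n': occ=1, LF[3]=C('n')+1=5+1=6
L[4]='m': occ=1, LF[4]=C('m')+1=1+1=2
L[5]='n': occ=2, LF[5]=C('n')+2=5+2=7
L[6]='$': occ=0, LF[6]=C('$')+0=0+0=0
L[7]='o': occ=1, LF[7]=C('o')+1=8+1=9
L[8]='m': occ=2, LF[8]=C('m')+2=1+2=3
L[9]='o': occ=2, LF[9]=C('o')+2=8+2=10
L[10]='o': occ=3, LF[10]=C('o')+3=8+3=11
L[11]='m': occ=3, LF[11]=C('m')+3=1+3=4

Answer: 1 5 8 6 2 7 0 9 3 10 11 4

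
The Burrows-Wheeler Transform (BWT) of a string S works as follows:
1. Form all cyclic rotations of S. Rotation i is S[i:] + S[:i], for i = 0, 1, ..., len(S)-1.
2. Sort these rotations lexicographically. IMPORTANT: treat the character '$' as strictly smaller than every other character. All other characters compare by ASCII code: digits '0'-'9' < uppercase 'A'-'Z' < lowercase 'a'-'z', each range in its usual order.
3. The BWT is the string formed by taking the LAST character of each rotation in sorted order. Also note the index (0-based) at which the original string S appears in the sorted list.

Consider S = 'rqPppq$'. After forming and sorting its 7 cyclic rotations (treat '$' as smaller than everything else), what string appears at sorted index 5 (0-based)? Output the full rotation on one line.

Answer: qPppq$r

Derivation:
All 7 rotations (rotation i = S[i:]+S[:i]):
  rot[0] = rqPppq$
  rot[1] = qPppq$r
  rot[2] = Pppq$rq
  rot[3] = ppq$rqP
  rot[4] = pq$rqPp
  rot[5] = q$rqPpp
  rot[6] = $rqPppq
Sorted (with $ < everything):
  sorted[0] = $rqPppq
  sorted[1] = Pppq$rq
  sorted[2] = ppq$rqP
  sorted[3] = pq$rqPp
  sorted[4] = q$rqPpp
  sorted[5] = qPppq$r
  sorted[6] = rqPppq$
sorted[5] = qPppq$r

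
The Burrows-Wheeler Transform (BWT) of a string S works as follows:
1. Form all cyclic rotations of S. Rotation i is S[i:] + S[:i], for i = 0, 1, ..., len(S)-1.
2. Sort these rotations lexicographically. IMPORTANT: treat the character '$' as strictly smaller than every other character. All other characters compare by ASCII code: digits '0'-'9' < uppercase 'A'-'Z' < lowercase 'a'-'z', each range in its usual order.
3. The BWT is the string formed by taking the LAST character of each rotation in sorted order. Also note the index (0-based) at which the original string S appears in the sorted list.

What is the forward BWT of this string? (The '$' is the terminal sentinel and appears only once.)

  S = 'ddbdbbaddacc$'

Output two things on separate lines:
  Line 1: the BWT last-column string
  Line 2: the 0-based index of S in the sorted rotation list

Answer: cdbbddcadbda$
12

Derivation:
All 13 rotations (rotation i = S[i:]+S[:i]):
  rot[0] = ddbdbbaddacc$
  rot[1] = dbdbbaddacc$d
  rot[2] = bdbbaddacc$dd
  rot[3] = dbbaddacc$ddb
  rot[4] = bbaddacc$ddbd
  rot[5] = baddacc$ddbdb
  rot[6] = addacc$ddbdbb
  rot[7] = ddacc$ddbdbba
  rot[8] = dacc$ddbdbbad
  rot[9] = acc$ddbdbbadd
  rot[10] = cc$ddbdbbadda
  rot[11] = c$ddbdbbaddac
  rot[12] = $ddbdbbaddacc
Sorted (with $ < everything):
  sorted[0] = $ddbdbbaddacc  (last char: 'c')
  sorted[1] = acc$ddbdbbadd  (last char: 'd')
  sorted[2] = addacc$ddbdbb  (last char: 'b')
  sorted[3] = baddacc$ddbdb  (last char: 'b')
  sorted[4] = bbaddacc$ddbd  (last char: 'd')
  sorted[5] = bdbbaddacc$dd  (last char: 'd')
  sorted[6] = c$ddbdbbaddac  (last char: 'c')
  sorted[7] = cc$ddbdbbadda  (last char: 'a')
  sorted[8] = dacc$ddbdbbad  (last char: 'd')
  sorted[9] = dbbaddacc$ddb  (last char: 'b')
  sorted[10] = dbdbbaddacc$d  (last char: 'd')
  sorted[11] = ddacc$ddbdbba  (last char: 'a')
  sorted[12] = ddbdbbaddacc$  (last char: '$')
Last column: cdbbddcadbda$
Original string S is at sorted index 12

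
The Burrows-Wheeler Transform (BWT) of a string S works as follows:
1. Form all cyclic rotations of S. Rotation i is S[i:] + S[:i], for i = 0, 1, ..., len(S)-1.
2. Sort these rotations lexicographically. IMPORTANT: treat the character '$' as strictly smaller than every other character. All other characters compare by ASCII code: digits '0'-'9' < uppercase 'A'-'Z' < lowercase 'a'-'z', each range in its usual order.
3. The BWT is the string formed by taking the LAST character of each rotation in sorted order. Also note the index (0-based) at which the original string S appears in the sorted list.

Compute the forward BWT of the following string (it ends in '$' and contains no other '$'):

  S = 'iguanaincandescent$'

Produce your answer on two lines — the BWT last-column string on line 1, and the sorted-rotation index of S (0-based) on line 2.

Answer: tnucnsncdi$aaiaeeng
10

Derivation:
All 19 rotations (rotation i = S[i:]+S[:i]):
  rot[0] = iguanaincandescent$
  rot[1] = guanaincandescent$i
  rot[2] = uanaincandescent$ig
  rot[3] = anaincandescent$igu
  rot[4] = naincandescent$igua
  rot[5] = aincandescent$iguan
  rot[6] = incandescent$iguana
  rot[7] = ncandescent$iguanai
  rot[8] = candescent$iguanain
  rot[9] = andescent$iguanainc
  rot[10] = ndescent$iguanainca
  rot[11] = descent$iguanaincan
  rot[12] = escent$iguanaincand
  rot[13] = scent$iguanaincande
  rot[14] = cent$iguanaincandes
  rot[15] = ent$iguanaincandesc
  rot[16] = nt$iguanaincandesce
  rot[17] = t$iguanaincandescen
  rot[18] = $iguanaincandescent
Sorted (with $ < everything):
  sorted[0] = $iguanaincandescent  (last char: 't')
  sorted[1] = aincandescent$iguan  (last char: 'n')
  sorted[2] = anaincandescent$igu  (last char: 'u')
  sorted[3] = andescent$iguanainc  (last char: 'c')
  sorted[4] = candescent$iguanain  (last char: 'n')
  sorted[5] = cent$iguanaincandes  (last char: 's')
  sorted[6] = descent$iguanaincan  (last char: 'n')
  sorted[7] = ent$iguanaincandesc  (last char: 'c')
  sorted[8] = escent$iguanaincand  (last char: 'd')
  sorted[9] = guanaincandescent$i  (last char: 'i')
  sorted[10] = iguanaincandescent$  (last char: '$')
  sorted[11] = incandescent$iguana  (last char: 'a')
  sorted[12] = naincandescent$igua  (last char: 'a')
  sorted[13] = ncandescent$iguanai  (last char: 'i')
  sorted[14] = ndescent$iguanainca  (last char: 'a')
  sorted[15] = nt$iguanaincandesce  (last char: 'e')
  sorted[16] = scent$iguanaincande  (last char: 'e')
  sorted[17] = t$iguanaincandescen  (last char: 'n')
  sorted[18] = uanaincandescent$ig  (last char: 'g')
Last column: tnucnsncdi$aaiaeeng
Original string S is at sorted index 10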